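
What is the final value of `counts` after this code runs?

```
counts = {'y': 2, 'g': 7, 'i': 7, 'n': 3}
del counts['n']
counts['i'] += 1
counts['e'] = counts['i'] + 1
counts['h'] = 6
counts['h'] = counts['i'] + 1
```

del 'n' → {'y': 2, 'g': 7, 'i': 7}
counts['i'] = 7+1 = 8 → {'y': 2, 'g': 7, 'i': 8}
counts['e'] = counts['i']+1 = 9 → {'y': 2, 'g': 7, 'i': 8, 'e': 9}
counts['h'] = 6 → {'y': 2, 'g': 7, 'i': 8, 'e': 9, 'h': 6}
counts['h'] = counts['i']+1 = 9 → {'y': 2, 'g': 7, 'i': 8, 'e': 9, 'h': 9}

{'y': 2, 'g': 7, 'i': 8, 'e': 9, 'h': 9}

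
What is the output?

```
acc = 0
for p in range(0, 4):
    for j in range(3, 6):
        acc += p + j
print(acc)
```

p=0,j=3: acc = 0+3 = 3
p=0,j=4: acc = 3+4 = 7
p=0,j=5: acc = 7+5 = 12
p=1,j=3: acc = 12+4 = 16
p=1,j=4: acc = 16+5 = 21
p=1,j=5: acc = 21+6 = 27
p=2,j=3: acc = 27+5 = 32
p=2,j=4: acc = 32+6 = 38
p=2,j=5: acc = 38+7 = 45
p=3,j=3: acc = 45+6 = 51
p=3,j=4: acc = 51+7 = 58
p=3,j=5: acc = 58+8 = 66

66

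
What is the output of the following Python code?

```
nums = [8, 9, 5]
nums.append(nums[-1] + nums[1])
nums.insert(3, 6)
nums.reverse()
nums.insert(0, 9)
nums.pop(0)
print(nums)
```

[14, 6, 5, 9, 8]

append nums[-1]+nums[1] = 5+9 = 14 → [8, 9, 5, 14]
insert 6 at 3 → [8, 9, 5, 6, 14]
reverse → [14, 6, 5, 9, 8]
insert 9 at 0 → [9, 14, 6, 5, 9, 8]
pop(0) removes 9 → [14, 6, 5, 9, 8]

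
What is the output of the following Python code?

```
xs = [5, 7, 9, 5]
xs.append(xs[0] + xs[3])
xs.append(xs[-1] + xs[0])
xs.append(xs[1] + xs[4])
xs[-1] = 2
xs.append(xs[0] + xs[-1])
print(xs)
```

append xs[0]+xs[3] = 5+5 = 10 → [5, 7, 9, 5, 10]
append xs[-1]+xs[0] = 10+5 = 15 → [5, 7, 9, 5, 10, 15]
append xs[1]+xs[4] = 7+10 = 17 → [5, 7, 9, 5, 10, 15, 17]
xs[-1] = 2 → [5, 7, 9, 5, 10, 15, 2]
append xs[0]+xs[-1] = 5+2 = 7 → [5, 7, 9, 5, 10, 15, 2, 7]

[5, 7, 9, 5, 10, 15, 2, 7]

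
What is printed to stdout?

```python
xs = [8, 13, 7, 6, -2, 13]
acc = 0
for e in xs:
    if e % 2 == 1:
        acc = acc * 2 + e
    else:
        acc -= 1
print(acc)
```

67

e=8: not odd, acc = 0-1 = -1
e=13: odd, acc = (-1)*2+13 = 11
e=7: odd, acc = 11*2+7 = 29
e=6: not odd, acc = 29-1 = 28
e=-2: not odd, acc = 28-1 = 27
e=13: odd, acc = 27*2+13 = 67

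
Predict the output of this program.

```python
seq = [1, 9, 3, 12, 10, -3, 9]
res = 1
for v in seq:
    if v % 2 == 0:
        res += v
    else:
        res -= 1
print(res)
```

v=1: not even, res = 1-1 = 0
v=9: not even, res = 0-1 = -1
v=3: not even, res = (-1)-1 = -2
v=12: even, res = (-2)+12 = 10
v=10: even, res = 10+10 = 20
v=-3: not even, res = 20-1 = 19
v=9: not even, res = 19-1 = 18

18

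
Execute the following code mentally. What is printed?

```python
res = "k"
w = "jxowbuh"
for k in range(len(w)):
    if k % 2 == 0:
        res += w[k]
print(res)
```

kjobh

k=0: add 'j' → 'kj'
k=1: skip
k=2: add 'o' → 'kjo'
k=3: skip
k=4: add 'b' → 'kjob'
k=5: skip
k=6: add 'h' → 'kjobh'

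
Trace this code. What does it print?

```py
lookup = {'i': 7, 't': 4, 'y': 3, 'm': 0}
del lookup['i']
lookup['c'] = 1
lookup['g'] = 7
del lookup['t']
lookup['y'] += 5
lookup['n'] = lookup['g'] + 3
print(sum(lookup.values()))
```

del 'i' → {'t': 4, 'y': 3, 'm': 0}
lookup['c'] = 1 → {'t': 4, 'y': 3, 'm': 0, 'c': 1}
lookup['g'] = 7 → {'t': 4, 'y': 3, 'm': 0, 'c': 1, 'g': 7}
del 't' → {'y': 3, 'm': 0, 'c': 1, 'g': 7}
lookup['y'] = 3+5 = 8 → {'y': 8, 'm': 0, 'c': 1, 'g': 7}
lookup['n'] = lookup['g']+3 = 10 → {'y': 8, 'm': 0, 'c': 1, 'g': 7, 'n': 10}
sum of values = 26

26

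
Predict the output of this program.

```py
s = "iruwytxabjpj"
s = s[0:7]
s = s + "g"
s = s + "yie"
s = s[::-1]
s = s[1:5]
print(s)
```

iygx

slice [0:7] → 'iruwytx'
+ 'g' → 'iruwytxg'
+ 'yie' → 'iruwytxgyie'
reverse → 'eiygxtywuri'
slice [1:5] → 'iygx'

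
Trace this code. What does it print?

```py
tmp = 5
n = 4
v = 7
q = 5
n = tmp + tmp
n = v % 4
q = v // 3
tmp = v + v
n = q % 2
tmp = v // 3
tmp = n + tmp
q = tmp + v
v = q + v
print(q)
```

n = 5+5 = 10
n = 7%4 = 3
q = 7//3 = 2
tmp = 7+7 = 14
n = 2%2 = 0
tmp = 7//3 = 2
tmp = 0+2 = 2
q = 2+7 = 9
v = 9+7 = 16

9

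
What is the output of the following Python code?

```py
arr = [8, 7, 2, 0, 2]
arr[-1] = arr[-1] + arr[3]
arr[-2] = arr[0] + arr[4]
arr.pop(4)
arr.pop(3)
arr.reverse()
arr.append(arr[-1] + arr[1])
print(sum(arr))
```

32

arr[-1] = arr[-1]+arr[3] = 2+0 = 2 → [8, 7, 2, 0, 2]
arr[-2] = arr[0]+arr[4] = 8+2 = 10 → [8, 7, 2, 10, 2]
pop(4) removes 2 → [8, 7, 2, 10]
pop(3) removes 10 → [8, 7, 2]
reverse → [2, 7, 8]
append arr[-1]+arr[1] = 8+7 = 15 → [2, 7, 8, 15]
sum = 32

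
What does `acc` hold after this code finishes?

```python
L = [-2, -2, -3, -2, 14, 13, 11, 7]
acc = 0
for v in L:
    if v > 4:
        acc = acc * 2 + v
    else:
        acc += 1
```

v=-2: not >4, acc = 0+1 = 1
v=-2: not >4, acc = 1+1 = 2
v=-3: not >4, acc = 2+1 = 3
v=-2: not >4, acc = 3+1 = 4
v=14: >4, acc = 4*2+14 = 22
v=13: >4, acc = 22*2+13 = 57
v=11: >4, acc = 57*2+11 = 125
v=7: >4, acc = 125*2+7 = 257

257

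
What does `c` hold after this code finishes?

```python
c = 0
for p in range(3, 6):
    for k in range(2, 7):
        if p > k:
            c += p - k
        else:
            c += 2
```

28

p=3,k=2: 3>2, c = 0+1 = 1
p=3,k=3: not 3>3, c = 1+2 = 3
p=3,k=4: not 3>4, c = 3+2 = 5
p=3,k=5: not 3>5, c = 5+2 = 7
p=3,k=6: not 3>6, c = 7+2 = 9
p=4,k=2: 4>2, c = 9+2 = 11
p=4,k=3: 4>3, c = 11+1 = 12
p=4,k=4: not 4>4, c = 12+2 = 14
p=4,k=5: not 4>5, c = 14+2 = 16
p=4,k=6: not 4>6, c = 16+2 = 18
p=5,k=2: 5>2, c = 18+3 = 21
p=5,k=3: 5>3, c = 21+2 = 23
p=5,k=4: 5>4, c = 23+1 = 24
p=5,k=5: not 5>5, c = 24+2 = 26
p=5,k=6: not 5>6, c = 26+2 = 28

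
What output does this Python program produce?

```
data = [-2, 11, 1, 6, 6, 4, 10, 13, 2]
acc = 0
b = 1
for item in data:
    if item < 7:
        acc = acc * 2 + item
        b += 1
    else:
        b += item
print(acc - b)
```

item=-2: <7, acc = 0*2+(-2) = -2; b=2
item=11: not <7; b=13
item=1: <7, acc = (-2)*2+1 = -3; b=14
item=6: <7, acc = (-3)*2+6 = 0; b=15
item=6: <7, acc = 0*2+6 = 6; b=16
item=4: <7, acc = 6*2+4 = 16; b=17
item=10: not <7; b=27
item=13: not <7; b=40
item=2: <7, acc = 16*2+2 = 34; b=41
acc-b = 34-41 = -7

-7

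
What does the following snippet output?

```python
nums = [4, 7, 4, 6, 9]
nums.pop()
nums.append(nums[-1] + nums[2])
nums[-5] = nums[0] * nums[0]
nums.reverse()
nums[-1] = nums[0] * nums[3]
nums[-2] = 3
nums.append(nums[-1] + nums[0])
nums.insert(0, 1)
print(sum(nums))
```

174

pop() removes 9 → [4, 7, 4, 6]
append nums[-1]+nums[2] = 6+4 = 10 → [4, 7, 4, 6, 10]
nums[-5] = nums[0]*nums[0] = 4*4 = 16 → [16, 7, 4, 6, 10]
reverse → [10, 6, 4, 7, 16]
nums[-1] = nums[0]*nums[3] = 10*7 = 70 → [10, 6, 4, 7, 70]
nums[-2] = 3 → [10, 6, 4, 3, 70]
append nums[-1]+nums[0] = 70+10 = 80 → [10, 6, 4, 3, 70, 80]
insert 1 at 0 → [1, 10, 6, 4, 3, 70, 80]
sum = 174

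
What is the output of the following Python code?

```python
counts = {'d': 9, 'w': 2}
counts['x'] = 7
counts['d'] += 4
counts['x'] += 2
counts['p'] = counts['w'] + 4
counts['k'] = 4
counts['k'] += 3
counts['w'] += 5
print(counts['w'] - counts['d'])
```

-6

counts['x'] = 7 → {'d': 9, 'w': 2, 'x': 7}
counts['d'] = 9+4 = 13 → {'d': 13, 'w': 2, 'x': 7}
counts['x'] = 7+2 = 9 → {'d': 13, 'w': 2, 'x': 9}
counts['p'] = counts['w']+4 = 6 → {'d': 13, 'w': 2, 'x': 9, 'p': 6}
counts['k'] = 4 → {'d': 13, 'w': 2, 'x': 9, 'p': 6, 'k': 4}
counts['k'] = 4+3 = 7 → {'d': 13, 'w': 2, 'x': 9, 'p': 6, 'k': 7}
counts['w'] = 2+5 = 7 → {'d': 13, 'w': 7, 'x': 9, 'p': 6, 'k': 7}
counts['w']-counts['d'] = 7-13 = -6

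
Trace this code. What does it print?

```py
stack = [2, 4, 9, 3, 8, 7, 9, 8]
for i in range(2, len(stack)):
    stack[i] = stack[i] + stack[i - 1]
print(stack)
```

i=2: stack[2] = 9+4 = 13 → [2, 4, 13, 3, 8, 7, 9, 8]
i=3: stack[3] = 3+13 = 16 → [2, 4, 13, 16, 8, 7, 9, 8]
i=4: stack[4] = 8+16 = 24 → [2, 4, 13, 16, 24, 7, 9, 8]
i=5: stack[5] = 7+24 = 31 → [2, 4, 13, 16, 24, 31, 9, 8]
i=6: stack[6] = 9+31 = 40 → [2, 4, 13, 16, 24, 31, 40, 8]
i=7: stack[7] = 8+40 = 48 → [2, 4, 13, 16, 24, 31, 40, 48]

[2, 4, 13, 16, 24, 31, 40, 48]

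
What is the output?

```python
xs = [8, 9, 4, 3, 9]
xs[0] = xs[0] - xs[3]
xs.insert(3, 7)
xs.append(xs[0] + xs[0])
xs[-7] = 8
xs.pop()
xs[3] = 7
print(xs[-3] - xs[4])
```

4

xs[0] = xs[0]-xs[3] = 8-3 = 5 → [5, 9, 4, 3, 9]
insert 7 at 3 → [5, 9, 4, 7, 3, 9]
append xs[0]+xs[0] = 5+5 = 10 → [5, 9, 4, 7, 3, 9, 10]
xs[-7] = 8 → [8, 9, 4, 7, 3, 9, 10]
pop() removes 10 → [8, 9, 4, 7, 3, 9]
xs[3] = 7 → [8, 9, 4, 7, 3, 9]
xs[-3]-xs[4] = 7-3 = 4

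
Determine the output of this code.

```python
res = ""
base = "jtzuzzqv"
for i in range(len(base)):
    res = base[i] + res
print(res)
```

vqzzuztj

i=0: prepend 'j' → 'j'
i=1: prepend 't' → 'tj'
i=2: prepend 'z' → 'ztj'
i=3: prepend 'u' → 'uztj'
i=4: prepend 'z' → 'zuztj'
i=5: prepend 'z' → 'zzuztj'
i=6: prepend 'q' → 'qzzuztj'
i=7: prepend 'v' → 'vqzzuztj'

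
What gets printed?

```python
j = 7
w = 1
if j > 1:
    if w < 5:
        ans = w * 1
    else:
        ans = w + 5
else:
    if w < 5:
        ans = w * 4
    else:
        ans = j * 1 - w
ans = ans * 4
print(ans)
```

j=7, w=1
j > 1 is True; w < 5 is True
→ ans = w * 1 = 1
ans = 1*4 = 4

4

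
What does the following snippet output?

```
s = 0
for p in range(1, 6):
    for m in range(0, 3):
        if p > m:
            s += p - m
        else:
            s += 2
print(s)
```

37

p=1,m=0: 1>0, s = 0+1 = 1
p=1,m=1: not 1>1, s = 1+2 = 3
p=1,m=2: not 1>2, s = 3+2 = 5
p=2,m=0: 2>0, s = 5+2 = 7
p=2,m=1: 2>1, s = 7+1 = 8
p=2,m=2: not 2>2, s = 8+2 = 10
p=3,m=0: 3>0, s = 10+3 = 13
p=3,m=1: 3>1, s = 13+2 = 15
p=3,m=2: 3>2, s = 15+1 = 16
p=4,m=0: 4>0, s = 16+4 = 20
p=4,m=1: 4>1, s = 20+3 = 23
p=4,m=2: 4>2, s = 23+2 = 25
p=5,m=0: 5>0, s = 25+5 = 30
p=5,m=1: 5>1, s = 30+4 = 34
p=5,m=2: 5>2, s = 34+3 = 37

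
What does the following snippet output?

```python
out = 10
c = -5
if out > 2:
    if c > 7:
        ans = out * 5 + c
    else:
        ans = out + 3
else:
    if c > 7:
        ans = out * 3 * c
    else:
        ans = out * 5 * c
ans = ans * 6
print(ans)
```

78

out=10, c=-5
out > 2 is True; c > 7 is False
→ ans = out + 3 = 13
ans = 13*6 = 78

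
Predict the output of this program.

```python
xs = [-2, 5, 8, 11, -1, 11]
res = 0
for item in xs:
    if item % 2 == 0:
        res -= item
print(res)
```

item=-2: even, res = 0-(-2) = 2
item=5: not even
item=8: even, res = 2-8 = -6
item=11: not even
item=-1: not even
item=11: not even

-6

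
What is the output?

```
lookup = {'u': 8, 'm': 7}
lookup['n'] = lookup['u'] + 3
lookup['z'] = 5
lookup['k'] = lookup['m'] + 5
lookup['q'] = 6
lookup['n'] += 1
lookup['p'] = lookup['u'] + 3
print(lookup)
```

{'u': 8, 'm': 7, 'n': 12, 'z': 5, 'k': 12, 'q': 6, 'p': 11}

lookup['n'] = lookup['u']+3 = 11 → {'u': 8, 'm': 7, 'n': 11}
lookup['z'] = 5 → {'u': 8, 'm': 7, 'n': 11, 'z': 5}
lookup['k'] = lookup['m']+5 = 12 → {'u': 8, 'm': 7, 'n': 11, 'z': 5, 'k': 12}
lookup['q'] = 6 → {'u': 8, 'm': 7, 'n': 11, 'z': 5, 'k': 12, 'q': 6}
lookup['n'] = 11+1 = 12 → {'u': 8, 'm': 7, 'n': 12, 'z': 5, 'k': 12, 'q': 6}
lookup['p'] = lookup['u']+3 = 11 → {'u': 8, 'm': 7, 'n': 12, 'z': 5, 'k': 12, 'q': 6, 'p': 11}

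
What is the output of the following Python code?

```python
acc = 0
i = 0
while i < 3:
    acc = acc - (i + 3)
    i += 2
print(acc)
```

i=0: acc = 0-3 = -3
i=2: acc = (-3)-5 = -8

-8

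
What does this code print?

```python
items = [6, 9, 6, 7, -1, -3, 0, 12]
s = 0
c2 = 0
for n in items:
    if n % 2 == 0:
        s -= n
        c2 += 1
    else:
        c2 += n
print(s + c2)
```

-8

n=6: even, s = 0-6 = -6; c2=1
n=9: not even; c2=10
n=6: even, s = (-6)-6 = -12; c2=11
n=7: not even; c2=18
n=-1: not even; c2=17
n=-3: not even; c2=14
n=0: even, s = (-12)-0 = -12; c2=15
n=12: even, s = (-12)-12 = -24; c2=16
s+c2 = (-24)+16 = -8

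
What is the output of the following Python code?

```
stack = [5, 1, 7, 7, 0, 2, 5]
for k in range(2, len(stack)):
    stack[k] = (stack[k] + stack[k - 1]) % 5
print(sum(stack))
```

k=2: stack[2] = (7+1)%5 = 3 → [5, 1, 3, 7, 0, 2, 5]
k=3: stack[3] = (7+3)%5 = 0 → [5, 1, 3, 0, 0, 2, 5]
k=4: stack[4] = (0+0)%5 = 0 → [5, 1, 3, 0, 0, 2, 5]
k=5: stack[5] = (2+0)%5 = 2 → [5, 1, 3, 0, 0, 2, 5]
k=6: stack[6] = (5+2)%5 = 2 → [5, 1, 3, 0, 0, 2, 2]
sum = 13

13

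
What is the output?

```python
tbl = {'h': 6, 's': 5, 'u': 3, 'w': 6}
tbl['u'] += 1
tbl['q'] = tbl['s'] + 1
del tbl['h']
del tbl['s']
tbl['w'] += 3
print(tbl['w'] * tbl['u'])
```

36

tbl['u'] = 3+1 = 4 → {'h': 6, 's': 5, 'u': 4, 'w': 6}
tbl['q'] = tbl['s']+1 = 6 → {'h': 6, 's': 5, 'u': 4, 'w': 6, 'q': 6}
del 'h' → {'s': 5, 'u': 4, 'w': 6, 'q': 6}
del 's' → {'u': 4, 'w': 6, 'q': 6}
tbl['w'] = 6+3 = 9 → {'u': 4, 'w': 9, 'q': 6}
tbl['w']*tbl['u'] = 9*4 = 36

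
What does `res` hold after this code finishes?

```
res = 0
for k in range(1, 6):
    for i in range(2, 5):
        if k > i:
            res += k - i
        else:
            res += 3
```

k=1,i=2: not 1>2, res = 0+3 = 3
k=1,i=3: not 1>3, res = 3+3 = 6
k=1,i=4: not 1>4, res = 6+3 = 9
k=2,i=2: not 2>2, res = 9+3 = 12
k=2,i=3: not 2>3, res = 12+3 = 15
k=2,i=4: not 2>4, res = 15+3 = 18
k=3,i=2: 3>2, res = 18+1 = 19
k=3,i=3: not 3>3, res = 19+3 = 22
k=3,i=4: not 3>4, res = 22+3 = 25
k=4,i=2: 4>2, res = 25+2 = 27
k=4,i=3: 4>3, res = 27+1 = 28
k=4,i=4: not 4>4, res = 28+3 = 31
k=5,i=2: 5>2, res = 31+3 = 34
k=5,i=3: 5>3, res = 34+2 = 36
k=5,i=4: 5>4, res = 36+1 = 37

37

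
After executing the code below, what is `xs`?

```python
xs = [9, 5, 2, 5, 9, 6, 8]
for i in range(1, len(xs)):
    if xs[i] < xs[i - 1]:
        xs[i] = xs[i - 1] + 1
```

[9, 10, 11, 12, 13, 14, 15]

i=1: 5<9, xs[1] = 9+1 = 10 → [9, 10, 2, 5, 9, 6, 8]
i=2: 2<10, xs[2] = 10+1 = 11 → [9, 10, 11, 5, 9, 6, 8]
i=3: 5<11, xs[3] = 11+1 = 12 → [9, 10, 11, 12, 9, 6, 8]
i=4: 9<12, xs[4] = 12+1 = 13 → [9, 10, 11, 12, 13, 6, 8]
i=5: 6<13, xs[5] = 13+1 = 14 → [9, 10, 11, 12, 13, 14, 8]
i=6: 8<14, xs[6] = 14+1 = 15 → [9, 10, 11, 12, 13, 14, 15]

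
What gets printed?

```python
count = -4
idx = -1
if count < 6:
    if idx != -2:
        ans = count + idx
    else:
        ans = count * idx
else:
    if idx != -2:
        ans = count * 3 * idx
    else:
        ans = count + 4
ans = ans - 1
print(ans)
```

-6

count=-4, idx=-1
count < 6 is True; idx != -2 is True
→ ans = count + idx = -5
ans = (-5)-1 = -6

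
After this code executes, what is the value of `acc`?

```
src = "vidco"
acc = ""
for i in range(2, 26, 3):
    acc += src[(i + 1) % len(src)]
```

i=2: add src[3]='c' → 'c'
i=5: add src[1]='i' → 'ci'
i=8: add src[4]='o' → 'cio'
i=11: add src[2]='d' → 'ciod'
i=14: add src[0]='v' → 'ciodv'
i=17: add src[3]='c' → 'ciodvc'
i=20: add src[1]='i' → 'ciodvci'
i=23: add src[4]='o' → 'ciodvcio'

'ciodvcio'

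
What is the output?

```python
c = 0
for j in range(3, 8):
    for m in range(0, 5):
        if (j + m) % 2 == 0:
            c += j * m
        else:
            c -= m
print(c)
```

94

j=3,m=0: odd sum, c = 0-0 = 0
j=3,m=1: even sum, c = 0+3 = 3
j=3,m=2: odd sum, c = 3-2 = 1
j=3,m=3: even sum, c = 1+9 = 10
j=3,m=4: odd sum, c = 10-4 = 6
j=4,m=0: even sum, c = 6+0 = 6
j=4,m=1: odd sum, c = 6-1 = 5
j=4,m=2: even sum, c = 5+8 = 13
j=4,m=3: odd sum, c = 13-3 = 10
j=4,m=4: even sum, c = 10+16 = 26
j=5,m=0: odd sum, c = 26-0 = 26
j=5,m=1: even sum, c = 26+5 = 31
j=5,m=2: odd sum, c = 31-2 = 29
j=5,m=3: even sum, c = 29+15 = 44
j=5,m=4: odd sum, c = 44-4 = 40
j=6,m=0: even sum, c = 40+0 = 40
j=6,m=1: odd sum, c = 40-1 = 39
j=6,m=2: even sum, c = 39+12 = 51
j=6,m=3: odd sum, c = 51-3 = 48
j=6,m=4: even sum, c = 48+24 = 72
j=7,m=0: odd sum, c = 72-0 = 72
j=7,m=1: even sum, c = 72+7 = 79
j=7,m=2: odd sum, c = 79-2 = 77
j=7,m=3: even sum, c = 77+21 = 98
j=7,m=4: odd sum, c = 98-4 = 94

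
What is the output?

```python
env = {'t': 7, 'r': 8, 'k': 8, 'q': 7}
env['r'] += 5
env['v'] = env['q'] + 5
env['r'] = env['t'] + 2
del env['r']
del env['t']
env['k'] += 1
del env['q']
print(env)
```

{'k': 9, 'v': 12}

env['r'] = 8+5 = 13 → {'t': 7, 'r': 13, 'k': 8, 'q': 7}
env['v'] = env['q']+5 = 12 → {'t': 7, 'r': 13, 'k': 8, 'q': 7, 'v': 12}
env['r'] = env['t']+2 = 9 → {'t': 7, 'r': 9, 'k': 8, 'q': 7, 'v': 12}
del 'r' → {'t': 7, 'k': 8, 'q': 7, 'v': 12}
del 't' → {'k': 8, 'q': 7, 'v': 12}
env['k'] = 8+1 = 9 → {'k': 9, 'q': 7, 'v': 12}
del 'q' → {'k': 9, 'v': 12}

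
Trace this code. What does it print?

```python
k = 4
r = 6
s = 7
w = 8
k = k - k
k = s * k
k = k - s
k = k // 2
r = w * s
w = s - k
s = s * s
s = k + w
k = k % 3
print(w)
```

11

k = 4-4 = 0
k = 7*0 = 0
k = 0-7 = -7
k = (-7)//2 = -4
r = 8*7 = 56
w = 7-(-4) = 11
s = 7*7 = 49
s = (-4)+11 = 7
k = (-4)%3 = 2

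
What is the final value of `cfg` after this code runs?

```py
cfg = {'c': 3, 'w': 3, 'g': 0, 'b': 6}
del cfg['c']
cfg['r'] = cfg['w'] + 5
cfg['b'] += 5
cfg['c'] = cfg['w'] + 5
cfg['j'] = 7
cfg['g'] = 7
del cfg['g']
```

del 'c' → {'w': 3, 'g': 0, 'b': 6}
cfg['r'] = cfg['w']+5 = 8 → {'w': 3, 'g': 0, 'b': 6, 'r': 8}
cfg['b'] = 6+5 = 11 → {'w': 3, 'g': 0, 'b': 11, 'r': 8}
cfg['c'] = cfg['w']+5 = 8 → {'w': 3, 'g': 0, 'b': 11, 'r': 8, 'c': 8}
cfg['j'] = 7 → {'w': 3, 'g': 0, 'b': 11, 'r': 8, 'c': 8, 'j': 7}
cfg['g'] = 7 → {'w': 3, 'g': 7, 'b': 11, 'r': 8, 'c': 8, 'j': 7}
del 'g' → {'w': 3, 'b': 11, 'r': 8, 'c': 8, 'j': 7}

{'w': 3, 'b': 11, 'r': 8, 'c': 8, 'j': 7}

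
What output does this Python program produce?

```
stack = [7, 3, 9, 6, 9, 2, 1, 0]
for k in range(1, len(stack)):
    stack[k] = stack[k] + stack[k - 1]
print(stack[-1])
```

37

k=1: stack[1] = 3+7 = 10 → [7, 10, 9, 6, 9, 2, 1, 0]
k=2: stack[2] = 9+10 = 19 → [7, 10, 19, 6, 9, 2, 1, 0]
k=3: stack[3] = 6+19 = 25 → [7, 10, 19, 25, 9, 2, 1, 0]
k=4: stack[4] = 9+25 = 34 → [7, 10, 19, 25, 34, 2, 1, 0]
k=5: stack[5] = 2+34 = 36 → [7, 10, 19, 25, 34, 36, 1, 0]
k=6: stack[6] = 1+36 = 37 → [7, 10, 19, 25, 34, 36, 37, 0]
k=7: stack[7] = 0+37 = 37 → [7, 10, 19, 25, 34, 36, 37, 37]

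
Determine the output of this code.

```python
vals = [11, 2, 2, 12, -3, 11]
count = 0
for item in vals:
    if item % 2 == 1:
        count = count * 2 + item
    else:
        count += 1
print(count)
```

61

item=11: odd, count = 0*2+11 = 11
item=2: not odd, count = 11+1 = 12
item=2: not odd, count = 12+1 = 13
item=12: not odd, count = 13+1 = 14
item=-3: odd, count = 14*2+(-3) = 25
item=11: odd, count = 25*2+11 = 61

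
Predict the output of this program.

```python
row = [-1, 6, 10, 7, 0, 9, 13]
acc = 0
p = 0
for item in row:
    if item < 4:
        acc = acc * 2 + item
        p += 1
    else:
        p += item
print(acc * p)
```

item=-1: <4, acc = 0*2+(-1) = -1; p=1
item=6: not <4; p=7
item=10: not <4; p=17
item=7: not <4; p=24
item=0: <4, acc = (-1)*2+0 = -2; p=25
item=9: not <4; p=34
item=13: not <4; p=47
acc*p = (-2)*47 = -94

-94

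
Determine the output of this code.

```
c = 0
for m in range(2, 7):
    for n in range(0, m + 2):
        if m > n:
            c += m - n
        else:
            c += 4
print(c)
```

m=2,n=0: 2>0, c = 0+2 = 2
m=2,n=1: 2>1, c = 2+1 = 3
m=2,n=2: not 2>2, c = 3+4 = 7
m=2,n=3: not 2>3, c = 7+4 = 11
m=3,n=0: 3>0, c = 11+3 = 14
m=3,n=1: 3>1, c = 14+2 = 16
m=3,n=2: 3>2, c = 16+1 = 17
m=3,n=3: not 3>3, c = 17+4 = 21
m=3,n=4: not 3>4, c = 21+4 = 25
m=4,n=0: 4>0, c = 25+4 = 29
m=4,n=1: 4>1, c = 29+3 = 32
m=4,n=2: 4>2, c = 32+2 = 34
m=4,n=3: 4>3, c = 34+1 = 35
m=4,n=4: not 4>4, c = 35+4 = 39
m=4,n=5: not 4>5, c = 39+4 = 43
m=5,n=0: 5>0, c = 43+5 = 48
m=5,n=1: 5>1, c = 48+4 = 52
m=5,n=2: 5>2, c = 52+3 = 55
m=5,n=3: 5>3, c = 55+2 = 57
m=5,n=4: 5>4, c = 57+1 = 58
m=5,n=5: not 5>5, c = 58+4 = 62
m=5,n=6: not 5>6, c = 62+4 = 66
m=6,n=0: 6>0, c = 66+6 = 72
m=6,n=1: 6>1, c = 72+5 = 77
m=6,n=2: 6>2, c = 77+4 = 81
m=6,n=3: 6>3, c = 81+3 = 84
m=6,n=4: 6>4, c = 84+2 = 86
m=6,n=5: 6>5, c = 86+1 = 87
m=6,n=6: not 6>6, c = 87+4 = 91
m=6,n=7: not 6>7, c = 91+4 = 95

95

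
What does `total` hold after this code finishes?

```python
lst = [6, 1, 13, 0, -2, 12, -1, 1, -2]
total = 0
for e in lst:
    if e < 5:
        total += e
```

-3

e=6: not <5
e=1: <5, total = 0+1 = 1
e=13: not <5
e=0: <5, total = 1+0 = 1
e=-2: <5, total = 1+(-2) = -1
e=12: not <5
e=-1: <5, total = (-1)+(-1) = -2
e=1: <5, total = (-2)+1 = -1
e=-2: <5, total = (-1)+(-2) = -3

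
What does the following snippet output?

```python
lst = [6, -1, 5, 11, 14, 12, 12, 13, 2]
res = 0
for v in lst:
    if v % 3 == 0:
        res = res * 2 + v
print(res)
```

60

v=6: %3==0, res = 0*2+6 = 6
v=-1: not %3==0
v=5: not %3==0
v=11: not %3==0
v=14: not %3==0
v=12: %3==0, res = 6*2+12 = 24
v=12: %3==0, res = 24*2+12 = 60
v=13: not %3==0
v=2: not %3==0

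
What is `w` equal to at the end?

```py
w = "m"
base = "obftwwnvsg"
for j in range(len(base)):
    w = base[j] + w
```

'gsvnwwtfbom'

j=0: prepend 'o' → 'om'
j=1: prepend 'b' → 'bom'
j=2: prepend 'f' → 'fbom'
j=3: prepend 't' → 'tfbom'
j=4: prepend 'w' → 'wtfbom'
j=5: prepend 'w' → 'wwtfbom'
j=6: prepend 'n' → 'nwwtfbom'
j=7: prepend 'v' → 'vnwwtfbom'
j=8: prepend 's' → 'svnwwtfbom'
j=9: prepend 'g' → 'gsvnwwtfbom'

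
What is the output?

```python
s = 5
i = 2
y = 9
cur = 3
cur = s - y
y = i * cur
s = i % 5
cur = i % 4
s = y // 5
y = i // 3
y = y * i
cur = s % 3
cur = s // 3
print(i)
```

2

cur = 5-9 = -4
y = 2*(-4) = -8
s = 2%5 = 2
cur = 2%4 = 2
s = (-8)//5 = -2
y = 2//3 = 0
y = 0*2 = 0
cur = (-2)%3 = 1
cur = (-2)//3 = -1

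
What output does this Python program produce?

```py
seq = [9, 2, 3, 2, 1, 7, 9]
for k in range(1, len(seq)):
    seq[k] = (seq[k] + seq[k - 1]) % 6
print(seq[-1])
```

k=1: seq[1] = (2+9)%6 = 5 → [9, 5, 3, 2, 1, 7, 9]
k=2: seq[2] = (3+5)%6 = 2 → [9, 5, 2, 2, 1, 7, 9]
k=3: seq[3] = (2+2)%6 = 4 → [9, 5, 2, 4, 1, 7, 9]
k=4: seq[4] = (1+4)%6 = 5 → [9, 5, 2, 4, 5, 7, 9]
k=5: seq[5] = (7+5)%6 = 0 → [9, 5, 2, 4, 5, 0, 9]
k=6: seq[6] = (9+0)%6 = 3 → [9, 5, 2, 4, 5, 0, 3]

3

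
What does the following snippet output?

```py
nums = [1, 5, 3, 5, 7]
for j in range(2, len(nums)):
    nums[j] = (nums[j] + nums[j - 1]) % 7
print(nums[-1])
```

6

j=2: nums[2] = (3+5)%7 = 1 → [1, 5, 1, 5, 7]
j=3: nums[3] = (5+1)%7 = 6 → [1, 5, 1, 6, 7]
j=4: nums[4] = (7+6)%7 = 6 → [1, 5, 1, 6, 6]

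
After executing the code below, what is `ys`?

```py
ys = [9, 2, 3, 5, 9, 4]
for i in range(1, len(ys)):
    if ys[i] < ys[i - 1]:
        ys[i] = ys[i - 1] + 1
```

[9, 10, 11, 12, 13, 14]

i=1: 2<9, ys[1] = 9+1 = 10 → [9, 10, 3, 5, 9, 4]
i=2: 3<10, ys[2] = 10+1 = 11 → [9, 10, 11, 5, 9, 4]
i=3: 5<11, ys[3] = 11+1 = 12 → [9, 10, 11, 12, 9, 4]
i=4: 9<12, ys[4] = 12+1 = 13 → [9, 10, 11, 12, 13, 4]
i=5: 4<13, ys[5] = 13+1 = 14 → [9, 10, 11, 12, 13, 14]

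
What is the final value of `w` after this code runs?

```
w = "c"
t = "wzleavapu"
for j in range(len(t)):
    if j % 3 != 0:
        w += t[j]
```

j=0: skip
j=1: add 'z' → 'cz'
j=2: add 'l' → 'czl'
j=3: skip
j=4: add 'a' → 'czla'
j=5: add 'v' → 'czlav'
j=6: skip
j=7: add 'p' → 'czlavp'
j=8: add 'u' → 'czlavpu'

'czlavpu'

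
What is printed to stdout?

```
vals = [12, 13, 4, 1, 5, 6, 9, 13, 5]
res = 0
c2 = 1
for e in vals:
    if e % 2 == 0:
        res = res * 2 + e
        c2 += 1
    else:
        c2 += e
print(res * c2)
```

e=12: even, res = 0*2+12 = 12; c2=2
e=13: not even; c2=15
e=4: even, res = 12*2+4 = 28; c2=16
e=1: not even; c2=17
e=5: not even; c2=22
e=6: even, res = 28*2+6 = 62; c2=23
e=9: not even; c2=32
e=13: not even; c2=45
e=5: not even; c2=50
res*c2 = 62*50 = 3100

3100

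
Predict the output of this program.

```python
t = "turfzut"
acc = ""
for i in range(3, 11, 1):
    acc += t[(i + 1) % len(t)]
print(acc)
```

zutturfz

i=3: add t[4]='z' → 'z'
i=4: add t[5]='u' → 'zu'
i=5: add t[6]='t' → 'zut'
i=6: add t[0]='t' → 'zutt'
i=7: add t[1]='u' → 'zuttu'
i=8: add t[2]='r' → 'zuttur'
i=9: add t[3]='f' → 'zutturf'
i=10: add t[4]='z' → 'zutturfz'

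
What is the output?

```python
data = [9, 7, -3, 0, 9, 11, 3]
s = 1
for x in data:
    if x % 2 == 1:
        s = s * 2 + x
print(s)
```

x=9: odd, s = 1*2+9 = 11
x=7: odd, s = 11*2+7 = 29
x=-3: odd, s = 29*2+(-3) = 55
x=0: not odd
x=9: odd, s = 55*2+9 = 119
x=11: odd, s = 119*2+11 = 249
x=3: odd, s = 249*2+3 = 501

501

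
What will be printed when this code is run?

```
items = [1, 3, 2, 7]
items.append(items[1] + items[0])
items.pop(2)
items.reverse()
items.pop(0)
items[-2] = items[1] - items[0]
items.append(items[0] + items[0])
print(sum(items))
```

18

append items[1]+items[0] = 3+1 = 4 → [1, 3, 2, 7, 4]
pop(2) removes 2 → [1, 3, 7, 4]
reverse → [4, 7, 3, 1]
pop(0) removes 4 → [7, 3, 1]
items[-2] = items[1]-items[0] = 3-7 = -4 → [7, -4, 1]
append items[0]+items[0] = 7+7 = 14 → [7, -4, 1, 14]
sum = 18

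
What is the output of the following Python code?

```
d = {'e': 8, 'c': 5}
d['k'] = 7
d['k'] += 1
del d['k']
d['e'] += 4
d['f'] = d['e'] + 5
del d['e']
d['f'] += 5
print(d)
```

d['k'] = 7 → {'e': 8, 'c': 5, 'k': 7}
d['k'] = 7+1 = 8 → {'e': 8, 'c': 5, 'k': 8}
del 'k' → {'e': 8, 'c': 5}
d['e'] = 8+4 = 12 → {'e': 12, 'c': 5}
d['f'] = d['e']+5 = 17 → {'e': 12, 'c': 5, 'f': 17}
del 'e' → {'c': 5, 'f': 17}
d['f'] = 17+5 = 22 → {'c': 5, 'f': 22}

{'c': 5, 'f': 22}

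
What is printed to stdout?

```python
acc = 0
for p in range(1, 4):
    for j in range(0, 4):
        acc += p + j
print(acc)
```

42

p=1,j=0: acc = 0+1 = 1
p=1,j=1: acc = 1+2 = 3
p=1,j=2: acc = 3+3 = 6
p=1,j=3: acc = 6+4 = 10
p=2,j=0: acc = 10+2 = 12
p=2,j=1: acc = 12+3 = 15
p=2,j=2: acc = 15+4 = 19
p=2,j=3: acc = 19+5 = 24
p=3,j=0: acc = 24+3 = 27
p=3,j=1: acc = 27+4 = 31
p=3,j=2: acc = 31+5 = 36
p=3,j=3: acc = 36+6 = 42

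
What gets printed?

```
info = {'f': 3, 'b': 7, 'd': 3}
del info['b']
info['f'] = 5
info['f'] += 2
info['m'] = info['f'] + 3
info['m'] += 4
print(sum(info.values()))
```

del 'b' → {'f': 3, 'd': 3}
info['f'] = 5 → {'f': 5, 'd': 3}
info['f'] = 5+2 = 7 → {'f': 7, 'd': 3}
info['m'] = info['f']+3 = 10 → {'f': 7, 'd': 3, 'm': 10}
info['m'] = 10+4 = 14 → {'f': 7, 'd': 3, 'm': 14}
sum of values = 24

24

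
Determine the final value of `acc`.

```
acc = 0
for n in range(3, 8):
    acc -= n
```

-25

n=3: acc = 0-3 = -3
n=4: acc = (-3)-4 = -7
n=5: acc = (-7)-5 = -12
n=6: acc = (-12)-6 = -18
n=7: acc = (-18)-7 = -25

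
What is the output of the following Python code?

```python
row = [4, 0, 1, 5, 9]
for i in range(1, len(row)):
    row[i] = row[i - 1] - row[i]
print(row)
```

i=1: row[1] = 4-0 = 4 → [4, 4, 1, 5, 9]
i=2: row[2] = 4-1 = 3 → [4, 4, 3, 5, 9]
i=3: row[3] = 3-5 = -2 → [4, 4, 3, -2, 9]
i=4: row[4] = (-2)-9 = -11 → [4, 4, 3, -2, -11]

[4, 4, 3, -2, -11]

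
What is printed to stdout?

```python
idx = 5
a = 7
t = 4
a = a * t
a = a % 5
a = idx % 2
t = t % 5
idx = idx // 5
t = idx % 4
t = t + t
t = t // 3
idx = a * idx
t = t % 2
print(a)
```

a = 7*4 = 28
a = 28%5 = 3
a = 5%2 = 1
t = 4%5 = 4
idx = 5//5 = 1
t = 1%4 = 1
t = 1+1 = 2
t = 2//3 = 0
idx = 1*1 = 1
t = 0%2 = 0

1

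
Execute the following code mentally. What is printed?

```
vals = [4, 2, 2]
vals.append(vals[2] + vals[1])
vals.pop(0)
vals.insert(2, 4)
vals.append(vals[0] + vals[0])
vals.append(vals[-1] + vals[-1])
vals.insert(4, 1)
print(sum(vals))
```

append vals[2]+vals[1] = 2+2 = 4 → [4, 2, 2, 4]
pop(0) removes 4 → [2, 2, 4]
insert 4 at 2 → [2, 2, 4, 4]
append vals[0]+vals[0] = 2+2 = 4 → [2, 2, 4, 4, 4]
append vals[-1]+vals[-1] = 4+4 = 8 → [2, 2, 4, 4, 4, 8]
insert 1 at 4 → [2, 2, 4, 4, 1, 4, 8]
sum = 25

25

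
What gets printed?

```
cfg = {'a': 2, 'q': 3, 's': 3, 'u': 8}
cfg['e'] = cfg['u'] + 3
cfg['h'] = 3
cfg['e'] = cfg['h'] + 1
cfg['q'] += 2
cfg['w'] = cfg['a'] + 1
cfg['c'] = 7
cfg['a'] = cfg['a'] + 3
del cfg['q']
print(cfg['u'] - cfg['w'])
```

cfg['e'] = cfg['u']+3 = 11 → {'a': 2, 'q': 3, 's': 3, 'u': 8, 'e': 11}
cfg['h'] = 3 → {'a': 2, 'q': 3, 's': 3, 'u': 8, 'e': 11, 'h': 3}
cfg['e'] = cfg['h']+1 = 4 → {'a': 2, 'q': 3, 's': 3, 'u': 8, 'e': 4, 'h': 3}
cfg['q'] = 3+2 = 5 → {'a': 2, 'q': 5, 's': 3, 'u': 8, 'e': 4, 'h': 3}
cfg['w'] = cfg['a']+1 = 3 → {'a': 2, 'q': 5, 's': 3, 'u': 8, 'e': 4, 'h': 3, 'w': 3}
cfg['c'] = 7 → {'a': 2, 'q': 5, 's': 3, 'u': 8, 'e': 4, 'h': 3, 'w': 3, 'c': 7}
cfg['a'] = cfg['a']+3 = 5 → {'a': 5, 'q': 5, 's': 3, 'u': 8, 'e': 4, 'h': 3, 'w': 3, 'c': 7}
del 'q' → {'a': 5, 's': 3, 'u': 8, 'e': 4, 'h': 3, 'w': 3, 'c': 7}
cfg['u']-cfg['w'] = 8-3 = 5

5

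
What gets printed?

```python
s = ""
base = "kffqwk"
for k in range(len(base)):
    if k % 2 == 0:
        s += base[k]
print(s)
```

kfw

k=0: add 'k' → 'k'
k=1: skip
k=2: add 'f' → 'kf'
k=3: skip
k=4: add 'w' → 'kfw'
k=5: skip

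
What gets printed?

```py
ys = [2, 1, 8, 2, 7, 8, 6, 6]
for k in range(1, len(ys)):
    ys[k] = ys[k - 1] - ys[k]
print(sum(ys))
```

-119

k=1: ys[1] = 2-1 = 1 → [2, 1, 8, 2, 7, 8, 6, 6]
k=2: ys[2] = 1-8 = -7 → [2, 1, -7, 2, 7, 8, 6, 6]
k=3: ys[3] = (-7)-2 = -9 → [2, 1, -7, -9, 7, 8, 6, 6]
k=4: ys[4] = (-9)-7 = -16 → [2, 1, -7, -9, -16, 8, 6, 6]
k=5: ys[5] = (-16)-8 = -24 → [2, 1, -7, -9, -16, -24, 6, 6]
k=6: ys[6] = (-24)-6 = -30 → [2, 1, -7, -9, -16, -24, -30, 6]
k=7: ys[7] = (-30)-6 = -36 → [2, 1, -7, -9, -16, -24, -30, -36]
sum = -119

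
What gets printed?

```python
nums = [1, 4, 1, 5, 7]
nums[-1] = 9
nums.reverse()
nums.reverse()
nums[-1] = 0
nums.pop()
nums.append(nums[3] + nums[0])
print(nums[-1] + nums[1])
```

10

nums[-1] = 9 → [1, 4, 1, 5, 9]
reverse → [9, 5, 1, 4, 1]
reverse → [1, 4, 1, 5, 9]
nums[-1] = 0 → [1, 4, 1, 5, 0]
pop() removes 0 → [1, 4, 1, 5]
append nums[3]+nums[0] = 5+1 = 6 → [1, 4, 1, 5, 6]
nums[-1]+nums[1] = 6+4 = 10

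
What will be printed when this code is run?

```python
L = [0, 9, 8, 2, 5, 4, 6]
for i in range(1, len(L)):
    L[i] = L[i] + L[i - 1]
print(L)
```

[0, 9, 17, 19, 24, 28, 34]

i=1: L[1] = 9+0 = 9 → [0, 9, 8, 2, 5, 4, 6]
i=2: L[2] = 8+9 = 17 → [0, 9, 17, 2, 5, 4, 6]
i=3: L[3] = 2+17 = 19 → [0, 9, 17, 19, 5, 4, 6]
i=4: L[4] = 5+19 = 24 → [0, 9, 17, 19, 24, 4, 6]
i=5: L[5] = 4+24 = 28 → [0, 9, 17, 19, 24, 28, 6]
i=6: L[6] = 6+28 = 34 → [0, 9, 17, 19, 24, 28, 34]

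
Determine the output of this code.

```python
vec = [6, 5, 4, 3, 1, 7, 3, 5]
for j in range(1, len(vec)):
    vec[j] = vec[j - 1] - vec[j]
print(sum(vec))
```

-62

j=1: vec[1] = 6-5 = 1 → [6, 1, 4, 3, 1, 7, 3, 5]
j=2: vec[2] = 1-4 = -3 → [6, 1, -3, 3, 1, 7, 3, 5]
j=3: vec[3] = (-3)-3 = -6 → [6, 1, -3, -6, 1, 7, 3, 5]
j=4: vec[4] = (-6)-1 = -7 → [6, 1, -3, -6, -7, 7, 3, 5]
j=5: vec[5] = (-7)-7 = -14 → [6, 1, -3, -6, -7, -14, 3, 5]
j=6: vec[6] = (-14)-3 = -17 → [6, 1, -3, -6, -7, -14, -17, 5]
j=7: vec[7] = (-17)-5 = -22 → [6, 1, -3, -6, -7, -14, -17, -22]
sum = -62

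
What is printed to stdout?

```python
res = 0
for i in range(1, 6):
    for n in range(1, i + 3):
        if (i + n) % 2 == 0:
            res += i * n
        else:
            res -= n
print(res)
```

138

i=1,n=1: even sum, res = 0+1 = 1
i=1,n=2: odd sum, res = 1-2 = -1
i=1,n=3: even sum, res = (-1)+3 = 2
i=2,n=1: odd sum, res = 2-1 = 1
i=2,n=2: even sum, res = 1+4 = 5
i=2,n=3: odd sum, res = 5-3 = 2
i=2,n=4: even sum, res = 2+8 = 10
i=3,n=1: even sum, res = 10+3 = 13
i=3,n=2: odd sum, res = 13-2 = 11
i=3,n=3: even sum, res = 11+9 = 20
i=3,n=4: odd sum, res = 20-4 = 16
i=3,n=5: even sum, res = 16+15 = 31
i=4,n=1: odd sum, res = 31-1 = 30
i=4,n=2: even sum, res = 30+8 = 38
i=4,n=3: odd sum, res = 38-3 = 35
i=4,n=4: even sum, res = 35+16 = 51
i=4,n=5: odd sum, res = 51-5 = 46
i=4,n=6: even sum, res = 46+24 = 70
i=5,n=1: even sum, res = 70+5 = 75
i=5,n=2: odd sum, res = 75-2 = 73
i=5,n=3: even sum, res = 73+15 = 88
i=5,n=4: odd sum, res = 88-4 = 84
i=5,n=5: even sum, res = 84+25 = 109
i=5,n=6: odd sum, res = 109-6 = 103
i=5,n=7: even sum, res = 103+35 = 138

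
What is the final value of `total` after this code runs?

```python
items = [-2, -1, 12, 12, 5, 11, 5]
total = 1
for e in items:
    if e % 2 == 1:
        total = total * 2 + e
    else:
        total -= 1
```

e=-2: not odd, total = 1-1 = 0
e=-1: odd, total = 0*2+(-1) = -1
e=12: not odd, total = (-1)-1 = -2
e=12: not odd, total = (-2)-1 = -3
e=5: odd, total = (-3)*2+5 = -1
e=11: odd, total = (-1)*2+11 = 9
e=5: odd, total = 9*2+5 = 23

23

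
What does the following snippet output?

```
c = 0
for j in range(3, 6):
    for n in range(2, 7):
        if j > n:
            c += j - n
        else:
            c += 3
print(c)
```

37

j=3,n=2: 3>2, c = 0+1 = 1
j=3,n=3: not 3>3, c = 1+3 = 4
j=3,n=4: not 3>4, c = 4+3 = 7
j=3,n=5: not 3>5, c = 7+3 = 10
j=3,n=6: not 3>6, c = 10+3 = 13
j=4,n=2: 4>2, c = 13+2 = 15
j=4,n=3: 4>3, c = 15+1 = 16
j=4,n=4: not 4>4, c = 16+3 = 19
j=4,n=5: not 4>5, c = 19+3 = 22
j=4,n=6: not 4>6, c = 22+3 = 25
j=5,n=2: 5>2, c = 25+3 = 28
j=5,n=3: 5>3, c = 28+2 = 30
j=5,n=4: 5>4, c = 30+1 = 31
j=5,n=5: not 5>5, c = 31+3 = 34
j=5,n=6: not 5>6, c = 34+3 = 37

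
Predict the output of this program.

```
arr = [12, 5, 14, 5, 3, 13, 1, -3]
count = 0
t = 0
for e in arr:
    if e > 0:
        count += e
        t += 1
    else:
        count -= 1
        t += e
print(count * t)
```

208

e=12: >0, count = 0+12 = 12; t=1
e=5: >0, count = 12+5 = 17; t=2
e=14: >0, count = 17+14 = 31; t=3
e=5: >0, count = 31+5 = 36; t=4
e=3: >0, count = 36+3 = 39; t=5
e=13: >0, count = 39+13 = 52; t=6
e=1: >0, count = 52+1 = 53; t=7
e=-3: not >0, count = 53-1 = 52; t=4
count*t = 52*4 = 208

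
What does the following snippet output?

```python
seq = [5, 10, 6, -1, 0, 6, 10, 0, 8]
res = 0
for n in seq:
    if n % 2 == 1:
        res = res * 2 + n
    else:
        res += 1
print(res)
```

18

n=5: odd, res = 0*2+5 = 5
n=10: not odd, res = 5+1 = 6
n=6: not odd, res = 6+1 = 7
n=-1: odd, res = 7*2+(-1) = 13
n=0: not odd, res = 13+1 = 14
n=6: not odd, res = 14+1 = 15
n=10: not odd, res = 15+1 = 16
n=0: not odd, res = 16+1 = 17
n=8: not odd, res = 17+1 = 18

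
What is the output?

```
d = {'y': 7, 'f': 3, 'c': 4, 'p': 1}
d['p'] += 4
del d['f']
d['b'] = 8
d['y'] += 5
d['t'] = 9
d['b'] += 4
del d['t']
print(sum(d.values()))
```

d['p'] = 1+4 = 5 → {'y': 7, 'f': 3, 'c': 4, 'p': 5}
del 'f' → {'y': 7, 'c': 4, 'p': 5}
d['b'] = 8 → {'y': 7, 'c': 4, 'p': 5, 'b': 8}
d['y'] = 7+5 = 12 → {'y': 12, 'c': 4, 'p': 5, 'b': 8}
d['t'] = 9 → {'y': 12, 'c': 4, 'p': 5, 'b': 8, 't': 9}
d['b'] = 8+4 = 12 → {'y': 12, 'c': 4, 'p': 5, 'b': 12, 't': 9}
del 't' → {'y': 12, 'c': 4, 'p': 5, 'b': 12}
sum of values = 33

33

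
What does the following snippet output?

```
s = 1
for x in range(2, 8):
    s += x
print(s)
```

28

x=2: s = 1+2 = 3
x=3: s = 3+3 = 6
x=4: s = 6+4 = 10
x=5: s = 10+5 = 15
x=6: s = 15+6 = 21
x=7: s = 21+7 = 28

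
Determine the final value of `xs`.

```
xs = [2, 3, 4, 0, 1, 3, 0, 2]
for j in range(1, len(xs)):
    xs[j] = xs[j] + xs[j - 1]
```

j=1: xs[1] = 3+2 = 5 → [2, 5, 4, 0, 1, 3, 0, 2]
j=2: xs[2] = 4+5 = 9 → [2, 5, 9, 0, 1, 3, 0, 2]
j=3: xs[3] = 0+9 = 9 → [2, 5, 9, 9, 1, 3, 0, 2]
j=4: xs[4] = 1+9 = 10 → [2, 5, 9, 9, 10, 3, 0, 2]
j=5: xs[5] = 3+10 = 13 → [2, 5, 9, 9, 10, 13, 0, 2]
j=6: xs[6] = 0+13 = 13 → [2, 5, 9, 9, 10, 13, 13, 2]
j=7: xs[7] = 2+13 = 15 → [2, 5, 9, 9, 10, 13, 13, 15]

[2, 5, 9, 9, 10, 13, 13, 15]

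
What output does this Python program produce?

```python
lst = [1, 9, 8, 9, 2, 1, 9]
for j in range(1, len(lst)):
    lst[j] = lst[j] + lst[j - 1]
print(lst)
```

j=1: lst[1] = 9+1 = 10 → [1, 10, 8, 9, 2, 1, 9]
j=2: lst[2] = 8+10 = 18 → [1, 10, 18, 9, 2, 1, 9]
j=3: lst[3] = 9+18 = 27 → [1, 10, 18, 27, 2, 1, 9]
j=4: lst[4] = 2+27 = 29 → [1, 10, 18, 27, 29, 1, 9]
j=5: lst[5] = 1+29 = 30 → [1, 10, 18, 27, 29, 30, 9]
j=6: lst[6] = 9+30 = 39 → [1, 10, 18, 27, 29, 30, 39]

[1, 10, 18, 27, 29, 30, 39]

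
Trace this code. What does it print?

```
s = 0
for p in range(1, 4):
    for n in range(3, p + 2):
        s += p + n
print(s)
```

18

p=2,n=3: s = 0+5 = 5
p=3,n=3: s = 5+6 = 11
p=3,n=4: s = 11+7 = 18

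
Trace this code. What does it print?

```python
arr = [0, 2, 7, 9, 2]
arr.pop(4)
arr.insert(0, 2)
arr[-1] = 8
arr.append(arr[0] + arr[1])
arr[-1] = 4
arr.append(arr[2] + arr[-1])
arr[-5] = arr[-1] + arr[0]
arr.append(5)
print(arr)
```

pop(4) removes 2 → [0, 2, 7, 9]
insert 2 at 0 → [2, 0, 2, 7, 9]
arr[-1] = 8 → [2, 0, 2, 7, 8]
append arr[0]+arr[1] = 2+0 = 2 → [2, 0, 2, 7, 8, 2]
arr[-1] = 4 → [2, 0, 2, 7, 8, 4]
append arr[2]+arr[-1] = 2+4 = 6 → [2, 0, 2, 7, 8, 4, 6]
arr[-5] = arr[-1]+arr[0] = 6+2 = 8 → [2, 0, 8, 7, 8, 4, 6]
append 5 → [2, 0, 8, 7, 8, 4, 6, 5]

[2, 0, 8, 7, 8, 4, 6, 5]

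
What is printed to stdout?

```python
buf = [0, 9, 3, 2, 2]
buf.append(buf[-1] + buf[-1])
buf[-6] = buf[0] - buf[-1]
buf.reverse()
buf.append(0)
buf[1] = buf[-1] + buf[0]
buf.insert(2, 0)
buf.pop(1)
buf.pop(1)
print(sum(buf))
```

append buf[-1]+buf[-1] = 2+2 = 4 → [0, 9, 3, 2, 2, 4]
buf[-6] = buf[0]-buf[-1] = 0-4 = -4 → [-4, 9, 3, 2, 2, 4]
reverse → [4, 2, 2, 3, 9, -4]
append 0 → [4, 2, 2, 3, 9, -4, 0]
buf[1] = buf[-1]+buf[0] = 0+4 = 4 → [4, 4, 2, 3, 9, -4, 0]
insert 0 at 2 → [4, 4, 0, 2, 3, 9, -4, 0]
pop(1) removes 4 → [4, 0, 2, 3, 9, -4, 0]
pop(1) removes 0 → [4, 2, 3, 9, -4, 0]
sum = 14

14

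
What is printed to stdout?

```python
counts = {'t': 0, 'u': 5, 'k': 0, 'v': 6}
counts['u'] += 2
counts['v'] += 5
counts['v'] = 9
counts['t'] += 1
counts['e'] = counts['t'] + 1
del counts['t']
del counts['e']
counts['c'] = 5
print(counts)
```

counts['u'] = 5+2 = 7 → {'t': 0, 'u': 7, 'k': 0, 'v': 6}
counts['v'] = 6+5 = 11 → {'t': 0, 'u': 7, 'k': 0, 'v': 11}
counts['v'] = 9 → {'t': 0, 'u': 7, 'k': 0, 'v': 9}
counts['t'] = 0+1 = 1 → {'t': 1, 'u': 7, 'k': 0, 'v': 9}
counts['e'] = counts['t']+1 = 2 → {'t': 1, 'u': 7, 'k': 0, 'v': 9, 'e': 2}
del 't' → {'u': 7, 'k': 0, 'v': 9, 'e': 2}
del 'e' → {'u': 7, 'k': 0, 'v': 9}
counts['c'] = 5 → {'u': 7, 'k': 0, 'v': 9, 'c': 5}

{'u': 7, 'k': 0, 'v': 9, 'c': 5}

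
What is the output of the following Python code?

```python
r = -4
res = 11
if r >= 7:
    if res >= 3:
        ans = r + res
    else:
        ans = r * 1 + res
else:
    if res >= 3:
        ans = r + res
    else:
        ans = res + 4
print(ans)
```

r=-4, res=11
r >= 7 is False; res >= 3 is True
→ ans = r + res = 7

7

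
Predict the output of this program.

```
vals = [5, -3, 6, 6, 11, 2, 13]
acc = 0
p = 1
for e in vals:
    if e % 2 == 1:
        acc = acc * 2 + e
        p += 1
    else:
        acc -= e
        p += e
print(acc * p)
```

209

e=5: odd, acc = 0*2+5 = 5; p=2
e=-3: odd, acc = 5*2+(-3) = 7; p=3
e=6: not odd, acc = 7-6 = 1; p=9
e=6: not odd, acc = 1-6 = -5; p=15
e=11: odd, acc = (-5)*2+11 = 1; p=16
e=2: not odd, acc = 1-2 = -1; p=18
e=13: odd, acc = (-1)*2+13 = 11; p=19
acc*p = 11*19 = 209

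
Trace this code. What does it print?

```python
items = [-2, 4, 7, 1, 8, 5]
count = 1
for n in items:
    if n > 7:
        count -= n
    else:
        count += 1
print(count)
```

n=-2: not >7, count = 1+1 = 2
n=4: not >7, count = 2+1 = 3
n=7: not >7, count = 3+1 = 4
n=1: not >7, count = 4+1 = 5
n=8: >7, count = 5-8 = -3
n=5: not >7, count = (-3)+1 = -2

-2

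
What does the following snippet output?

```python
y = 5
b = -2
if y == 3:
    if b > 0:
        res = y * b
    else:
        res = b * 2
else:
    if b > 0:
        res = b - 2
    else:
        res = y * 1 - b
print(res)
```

y=5, b=-2
y == 3 is False; b > 0 is False
→ res = y * 1 - b = 7

7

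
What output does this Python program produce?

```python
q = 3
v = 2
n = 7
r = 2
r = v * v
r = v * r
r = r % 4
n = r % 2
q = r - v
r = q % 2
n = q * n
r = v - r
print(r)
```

2

r = 2*2 = 4
r = 2*4 = 8
r = 8%4 = 0
n = 0%2 = 0
q = 0-2 = -2
r = (-2)%2 = 0
n = (-2)*0 = 0
r = 2-0 = 2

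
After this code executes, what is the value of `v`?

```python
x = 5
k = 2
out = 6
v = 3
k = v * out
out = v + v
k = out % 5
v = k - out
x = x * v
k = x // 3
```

k = 3*6 = 18
out = 3+3 = 6
k = 6%5 = 1
v = 1-6 = -5
x = 5*(-5) = -25
k = (-25)//3 = -9

-5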